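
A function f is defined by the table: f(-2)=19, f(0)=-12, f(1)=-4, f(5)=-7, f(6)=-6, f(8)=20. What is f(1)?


Reading from the table at x = 1

-4


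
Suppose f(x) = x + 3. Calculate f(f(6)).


12


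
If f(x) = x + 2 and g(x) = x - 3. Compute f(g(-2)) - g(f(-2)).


0


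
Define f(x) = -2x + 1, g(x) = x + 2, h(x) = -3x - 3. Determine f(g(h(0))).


h(0) = -3
g(-3) = -1
f(-1) = 3

3


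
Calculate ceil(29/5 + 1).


7


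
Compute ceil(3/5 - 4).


-3


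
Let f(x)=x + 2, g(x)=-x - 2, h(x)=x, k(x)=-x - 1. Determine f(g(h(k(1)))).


k(1) = -2
h(-2) = -2
g(-2) = 0
f(0) = 2

2


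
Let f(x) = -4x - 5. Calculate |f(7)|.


f(7) = -33
|-33| = 33

33


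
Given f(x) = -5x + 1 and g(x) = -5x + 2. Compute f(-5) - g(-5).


f(-5) = 26
g(-5) = 27
Difference = -1

-1


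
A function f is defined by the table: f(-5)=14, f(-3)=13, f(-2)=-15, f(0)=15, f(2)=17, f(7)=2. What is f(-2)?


Reading from the table at x = -2

-15


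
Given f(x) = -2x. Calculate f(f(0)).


f(0) = 0
f(0) = 0

0


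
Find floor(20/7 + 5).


20/7 = 2.8571
2.8571 + 5 = 7.8571
floor(7.8571) = 7

7


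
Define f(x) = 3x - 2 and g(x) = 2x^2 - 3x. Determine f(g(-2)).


g(-2) = 14
f(14) = 40

40


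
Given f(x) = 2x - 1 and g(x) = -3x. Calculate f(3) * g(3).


f(3) = 5
g(3) = -9
Product = -45

-45


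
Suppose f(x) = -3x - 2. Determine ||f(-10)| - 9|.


19


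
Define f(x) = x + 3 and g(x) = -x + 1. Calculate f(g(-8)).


g(-8) = 9
f(9) = 12

12


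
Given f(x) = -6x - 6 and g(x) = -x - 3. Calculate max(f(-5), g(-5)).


f(-5) = 24
g(-5) = 2
max = 24

24


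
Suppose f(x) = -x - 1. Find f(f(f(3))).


-4


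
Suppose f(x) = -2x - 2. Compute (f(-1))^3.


0


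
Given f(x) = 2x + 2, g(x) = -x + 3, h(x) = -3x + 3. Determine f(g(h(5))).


h(5) = -12
g(-12) = 15
f(15) = 32

32


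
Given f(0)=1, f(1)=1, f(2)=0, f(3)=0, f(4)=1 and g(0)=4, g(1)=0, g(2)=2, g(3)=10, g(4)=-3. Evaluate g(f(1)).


f(1) = 1
g(1) = 0

0


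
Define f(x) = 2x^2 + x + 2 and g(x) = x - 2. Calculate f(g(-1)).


g(-1) = -3
f(-3) = 2*(-3)^2 + 1*(-3) + 2 = 17

17


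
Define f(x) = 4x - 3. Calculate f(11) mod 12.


f(11) = 41
41 mod 12 = 5

5


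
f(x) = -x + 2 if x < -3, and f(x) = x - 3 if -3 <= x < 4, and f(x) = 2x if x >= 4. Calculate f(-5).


-5 satisfies x < -3
f(-5) = 7

7


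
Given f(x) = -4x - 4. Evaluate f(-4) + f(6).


f(-4) = 12
f(6) = -28
Sum = -16

-16


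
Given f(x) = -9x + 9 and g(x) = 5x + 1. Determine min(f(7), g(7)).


f(7) = -54
g(7) = 36
min = -54

-54


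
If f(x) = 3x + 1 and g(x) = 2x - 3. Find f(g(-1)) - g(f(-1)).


f(g(-1)) = -14
g(f(-1)) = -7
Difference = -7

-7


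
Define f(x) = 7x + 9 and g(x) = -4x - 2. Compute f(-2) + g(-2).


f(-2) = -5
g(-2) = 6
Sum = 1

1


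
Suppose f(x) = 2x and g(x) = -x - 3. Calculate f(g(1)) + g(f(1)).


f(g(1)) = -8
g(f(1)) = -5
Sum = -13

-13


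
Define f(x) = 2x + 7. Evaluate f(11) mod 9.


2


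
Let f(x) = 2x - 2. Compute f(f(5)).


f(5) = 8
f(8) = 14

14


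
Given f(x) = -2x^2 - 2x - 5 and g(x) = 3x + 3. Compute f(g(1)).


-89


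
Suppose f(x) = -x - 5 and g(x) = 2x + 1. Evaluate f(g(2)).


g(2) = 5
f(5) = -10

-10


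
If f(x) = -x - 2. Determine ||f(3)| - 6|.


f(3) = -5
|-5| = 5
|5 - 6| = 1

1


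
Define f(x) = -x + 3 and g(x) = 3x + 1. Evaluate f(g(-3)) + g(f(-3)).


f(g(-3)) = 11
g(f(-3)) = 19
Sum = 30

30


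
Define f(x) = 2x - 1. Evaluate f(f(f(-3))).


f(-3) = -7
f(-7) = -15
f(-15) = -31

-31


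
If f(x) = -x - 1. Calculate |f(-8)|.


f(-8) = 7
|7| = 7

7


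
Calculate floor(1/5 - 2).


1/5 = 0.2
0.2 - 2 = -1.8
floor(-1.8) = -2

-2


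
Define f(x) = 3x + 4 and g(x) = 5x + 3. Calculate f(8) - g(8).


f(8) = 28
g(8) = 43
Difference = -15

-15


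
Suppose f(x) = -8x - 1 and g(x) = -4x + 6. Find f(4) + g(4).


f(4) = -33
g(4) = -10
Sum = -43

-43


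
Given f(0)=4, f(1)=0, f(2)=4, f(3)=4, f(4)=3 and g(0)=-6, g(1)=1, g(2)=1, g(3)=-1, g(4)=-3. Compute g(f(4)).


f(4) = 3
g(3) = -1

-1


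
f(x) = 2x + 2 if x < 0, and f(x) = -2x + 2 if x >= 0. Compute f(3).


-4


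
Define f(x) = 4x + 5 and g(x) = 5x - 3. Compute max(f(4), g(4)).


21


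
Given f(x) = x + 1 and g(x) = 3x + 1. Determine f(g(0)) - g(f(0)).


f(g(0)) = 2
g(f(0)) = 4
Difference = -2

-2


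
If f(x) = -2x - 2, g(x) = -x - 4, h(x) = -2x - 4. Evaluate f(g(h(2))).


h(2) = -8
g(-8) = 4
f(4) = -10

-10


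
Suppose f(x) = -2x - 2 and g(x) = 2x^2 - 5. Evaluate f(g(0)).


8


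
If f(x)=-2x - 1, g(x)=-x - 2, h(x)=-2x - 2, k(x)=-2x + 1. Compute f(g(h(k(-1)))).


k(-1) = 3
h(3) = -8
g(-8) = 6
f(6) = -13

-13


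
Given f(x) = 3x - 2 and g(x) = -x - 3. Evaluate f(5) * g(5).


f(5) = 13
g(5) = -8
Product = -104

-104


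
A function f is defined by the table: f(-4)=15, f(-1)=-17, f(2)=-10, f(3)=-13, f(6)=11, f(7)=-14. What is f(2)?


-10


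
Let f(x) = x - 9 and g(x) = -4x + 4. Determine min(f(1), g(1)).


f(1) = -8
g(1) = 0
min = -8

-8


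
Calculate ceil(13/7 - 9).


13/7 = 1.8571
1.8571 - 9 = -7.1429
ceil(-7.1429) = -7

-7


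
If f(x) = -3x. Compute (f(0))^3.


f(0) = 0
(0)^3 = 0

0


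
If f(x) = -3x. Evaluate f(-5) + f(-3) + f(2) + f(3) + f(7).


f(-5) = 15
f(-3) = 9
f(2) = -6
f(3) = -9
f(7) = -21
Sum = -12

-12


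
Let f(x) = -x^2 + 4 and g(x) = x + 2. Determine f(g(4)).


g(4) = 6
f(6) = (-1)*(6)^2 + 4 = -32

-32


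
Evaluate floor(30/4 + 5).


12


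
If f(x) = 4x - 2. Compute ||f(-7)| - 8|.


f(-7) = -30
|-30| = 30
|30 - 8| = 22

22


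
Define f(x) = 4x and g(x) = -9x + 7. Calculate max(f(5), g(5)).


f(5) = 20
g(5) = -38
max = 20

20


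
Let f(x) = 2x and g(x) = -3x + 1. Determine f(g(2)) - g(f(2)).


f(g(2)) = -10
g(f(2)) = -11
Difference = 1

1


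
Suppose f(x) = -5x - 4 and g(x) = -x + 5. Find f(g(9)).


16


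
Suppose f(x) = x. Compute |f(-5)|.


5


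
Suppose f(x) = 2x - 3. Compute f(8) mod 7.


f(8) = 13
13 mod 7 = 6

6


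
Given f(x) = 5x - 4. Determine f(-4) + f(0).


f(-4) = -24
f(0) = -4
Sum = -28

-28


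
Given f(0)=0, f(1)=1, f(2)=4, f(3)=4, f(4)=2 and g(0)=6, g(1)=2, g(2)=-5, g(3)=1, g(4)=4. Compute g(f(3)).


f(3) = 4
g(4) = 4

4


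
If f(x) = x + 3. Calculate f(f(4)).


f(4) = 7
f(7) = 10

10


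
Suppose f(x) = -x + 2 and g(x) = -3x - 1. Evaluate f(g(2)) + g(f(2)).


f(g(2)) = 9
g(f(2)) = -1
Sum = 8

8


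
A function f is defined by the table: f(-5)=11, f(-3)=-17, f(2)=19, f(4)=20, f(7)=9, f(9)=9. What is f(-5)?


Reading from the table at x = -5

11


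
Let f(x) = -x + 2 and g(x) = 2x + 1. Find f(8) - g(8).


-23


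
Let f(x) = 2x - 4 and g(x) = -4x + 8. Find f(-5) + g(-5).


f(-5) = -14
g(-5) = 28
Sum = 14

14


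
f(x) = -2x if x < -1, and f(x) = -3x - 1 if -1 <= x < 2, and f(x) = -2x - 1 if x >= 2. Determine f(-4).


-4 satisfies x < -1
f(-4) = 8

8


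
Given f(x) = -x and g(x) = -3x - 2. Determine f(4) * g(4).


f(4) = -4
g(4) = -14
Product = 56

56


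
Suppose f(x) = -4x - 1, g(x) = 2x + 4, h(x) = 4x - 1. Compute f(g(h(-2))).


55


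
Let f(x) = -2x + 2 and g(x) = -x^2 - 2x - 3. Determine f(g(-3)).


g(-3) = -6
f(-6) = 14

14


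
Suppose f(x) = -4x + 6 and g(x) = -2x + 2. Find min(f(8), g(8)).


f(8) = -26
g(8) = -14
min = -26

-26


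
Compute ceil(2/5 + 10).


2/5 = 0.4
0.4 + 10 = 10.4
ceil(10.4) = 11

11


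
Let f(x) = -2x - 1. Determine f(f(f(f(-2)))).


f(-2) = 3
f(3) = -7
f(-7) = 13
f(13) = -27

-27


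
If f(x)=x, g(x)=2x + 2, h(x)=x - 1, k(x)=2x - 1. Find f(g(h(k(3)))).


k(3) = 5
h(5) = 4
g(4) = 10
f(10) = 10

10


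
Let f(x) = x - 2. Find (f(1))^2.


1


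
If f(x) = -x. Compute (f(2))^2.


4


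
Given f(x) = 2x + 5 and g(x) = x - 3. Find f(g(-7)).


g(-7) = -10
f(-10) = -15

-15


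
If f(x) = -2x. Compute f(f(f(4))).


-32


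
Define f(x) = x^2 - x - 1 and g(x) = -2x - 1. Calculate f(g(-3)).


g(-3) = 5
f(5) = 1*(5)^2 - 1*(5) - 1 = 19

19


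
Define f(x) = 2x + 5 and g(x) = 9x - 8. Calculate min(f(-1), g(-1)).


f(-1) = 3
g(-1) = -17
min = -17

-17


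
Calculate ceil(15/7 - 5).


15/7 = 2.1429
2.1429 - 5 = -2.8571
ceil(-2.8571) = -2

-2


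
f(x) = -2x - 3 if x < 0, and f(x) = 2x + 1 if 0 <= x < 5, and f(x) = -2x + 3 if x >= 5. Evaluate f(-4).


5


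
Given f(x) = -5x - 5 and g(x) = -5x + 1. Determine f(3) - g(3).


-6


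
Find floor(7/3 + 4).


7/3 = 2.3333
2.3333 + 4 = 6.3333
floor(6.3333) = 6

6


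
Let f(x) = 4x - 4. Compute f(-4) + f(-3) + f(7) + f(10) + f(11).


f(-4) = -20
f(-3) = -16
f(7) = 24
f(10) = 36
f(11) = 40
Sum = 64

64


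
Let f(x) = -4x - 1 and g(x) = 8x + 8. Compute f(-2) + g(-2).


f(-2) = 7
g(-2) = -8
Sum = -1

-1


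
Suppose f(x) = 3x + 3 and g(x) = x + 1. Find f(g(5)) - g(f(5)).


f(g(5)) = 21
g(f(5)) = 19
Difference = 2

2


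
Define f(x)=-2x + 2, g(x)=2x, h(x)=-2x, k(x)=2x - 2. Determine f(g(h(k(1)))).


k(1) = 0
h(0) = 0
g(0) = 0
f(0) = 2

2


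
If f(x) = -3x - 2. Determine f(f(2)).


f(2) = -8
f(-8) = 22

22


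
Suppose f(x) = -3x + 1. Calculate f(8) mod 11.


f(8) = -23
-23 mod 11 = 10

10


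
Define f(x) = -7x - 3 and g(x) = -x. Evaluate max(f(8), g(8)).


f(8) = -59
g(8) = -8
max = -8

-8


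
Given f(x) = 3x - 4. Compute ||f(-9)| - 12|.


19


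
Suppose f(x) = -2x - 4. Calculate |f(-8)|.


f(-8) = 12
|12| = 12

12


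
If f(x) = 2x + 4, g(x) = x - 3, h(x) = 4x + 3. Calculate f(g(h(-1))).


-4


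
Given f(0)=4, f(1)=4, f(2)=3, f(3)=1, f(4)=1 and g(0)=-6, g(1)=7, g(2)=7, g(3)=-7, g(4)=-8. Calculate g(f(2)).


f(2) = 3
g(3) = -7

-7


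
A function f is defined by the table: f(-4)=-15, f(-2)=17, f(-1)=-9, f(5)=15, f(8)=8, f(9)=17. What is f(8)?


Reading from the table at x = 8

8


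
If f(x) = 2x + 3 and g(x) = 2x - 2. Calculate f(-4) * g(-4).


f(-4) = -5
g(-4) = -10
Product = 50

50


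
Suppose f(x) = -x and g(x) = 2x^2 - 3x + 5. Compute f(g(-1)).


-10


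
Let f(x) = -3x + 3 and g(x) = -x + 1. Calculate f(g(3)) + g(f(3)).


f(g(3)) = 9
g(f(3)) = 7
Sum = 16

16


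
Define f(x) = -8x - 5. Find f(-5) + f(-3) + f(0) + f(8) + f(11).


f(-5) = 35
f(-3) = 19
f(0) = -5
f(8) = -69
f(11) = -93
Sum = -113

-113


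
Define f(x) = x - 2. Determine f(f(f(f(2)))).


f(2) = 0
f(0) = -2
f(-2) = -4
f(-4) = -6

-6


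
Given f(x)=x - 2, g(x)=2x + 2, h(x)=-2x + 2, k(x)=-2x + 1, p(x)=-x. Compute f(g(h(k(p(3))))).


p(3) = -3
k(-3) = 7
h(7) = -12
g(-12) = -22
f(-22) = -24

-24


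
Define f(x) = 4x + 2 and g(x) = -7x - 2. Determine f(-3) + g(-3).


f(-3) = -10
g(-3) = 19
Sum = 9

9


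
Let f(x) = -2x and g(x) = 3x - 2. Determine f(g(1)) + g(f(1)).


f(g(1)) = -2
g(f(1)) = -8
Sum = -10

-10


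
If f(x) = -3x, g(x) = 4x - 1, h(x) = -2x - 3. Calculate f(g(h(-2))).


h(-2) = 1
g(1) = 3
f(3) = -9

-9


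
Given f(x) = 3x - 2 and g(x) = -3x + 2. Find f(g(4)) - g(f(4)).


-4


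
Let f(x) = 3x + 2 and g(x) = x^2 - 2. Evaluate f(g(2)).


g(2) = 2
f(2) = 8

8


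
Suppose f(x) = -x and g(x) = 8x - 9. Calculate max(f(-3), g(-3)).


f(-3) = 3
g(-3) = -33
max = 3

3


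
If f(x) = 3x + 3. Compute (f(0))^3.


f(0) = 3
(3)^3 = 27

27


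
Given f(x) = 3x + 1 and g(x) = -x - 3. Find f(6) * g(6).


f(6) = 19
g(6) = -9
Product = -171

-171


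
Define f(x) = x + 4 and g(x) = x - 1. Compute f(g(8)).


g(8) = 7
f(7) = 11

11


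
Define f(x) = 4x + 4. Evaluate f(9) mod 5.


f(9) = 40
40 mod 5 = 0

0


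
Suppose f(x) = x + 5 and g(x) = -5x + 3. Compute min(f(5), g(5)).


f(5) = 10
g(5) = -22
min = -22

-22


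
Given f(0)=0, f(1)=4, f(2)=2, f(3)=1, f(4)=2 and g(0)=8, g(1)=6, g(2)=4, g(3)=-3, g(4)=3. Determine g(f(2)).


f(2) = 2
g(2) = 4

4


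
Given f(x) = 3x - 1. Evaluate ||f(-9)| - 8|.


f(-9) = -28
|-28| = 28
|28 - 8| = 20

20


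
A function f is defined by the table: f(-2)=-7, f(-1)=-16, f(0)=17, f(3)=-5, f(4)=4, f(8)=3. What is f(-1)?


Reading from the table at x = -1

-16


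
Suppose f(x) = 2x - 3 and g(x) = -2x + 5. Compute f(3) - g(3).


f(3) = 3
g(3) = -1
Difference = 4

4


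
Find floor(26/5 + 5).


26/5 = 5.2
5.2 + 5 = 10.2
floor(10.2) = 10

10


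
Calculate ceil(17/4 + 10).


15


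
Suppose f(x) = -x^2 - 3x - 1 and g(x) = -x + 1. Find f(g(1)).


g(1) = 0
f(0) = (-1)*(0)^2 - 3*(0) - 1 = -1

-1


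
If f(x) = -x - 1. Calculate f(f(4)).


4


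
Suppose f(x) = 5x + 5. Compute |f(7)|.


f(7) = 40
|40| = 40

40


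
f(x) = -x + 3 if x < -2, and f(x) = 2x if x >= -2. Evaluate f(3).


3 satisfies x >= -2
f(3) = 6

6


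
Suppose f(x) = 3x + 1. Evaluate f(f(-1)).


f(-1) = -2
f(-2) = -5

-5


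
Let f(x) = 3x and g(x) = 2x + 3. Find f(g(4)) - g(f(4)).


f(g(4)) = 33
g(f(4)) = 27
Difference = 6

6


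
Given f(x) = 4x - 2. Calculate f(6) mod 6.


f(6) = 22
22 mod 6 = 4

4


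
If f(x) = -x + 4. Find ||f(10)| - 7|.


f(10) = -6
|-6| = 6
|6 - 7| = 1

1


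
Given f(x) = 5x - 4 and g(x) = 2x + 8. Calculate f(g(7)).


g(7) = 22
f(22) = 106

106


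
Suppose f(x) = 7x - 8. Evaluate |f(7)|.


f(7) = 41
|41| = 41

41


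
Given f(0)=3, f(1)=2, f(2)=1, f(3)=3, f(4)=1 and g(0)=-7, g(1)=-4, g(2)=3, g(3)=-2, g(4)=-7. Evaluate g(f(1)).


f(1) = 2
g(2) = 3

3


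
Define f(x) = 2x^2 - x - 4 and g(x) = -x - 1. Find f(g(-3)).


g(-3) = 2
f(2) = 2*(2)^2 - 1*(2) - 4 = 2

2


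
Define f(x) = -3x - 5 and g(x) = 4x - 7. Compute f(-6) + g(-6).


-18


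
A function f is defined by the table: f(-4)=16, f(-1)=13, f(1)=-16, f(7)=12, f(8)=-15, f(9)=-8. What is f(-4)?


Reading from the table at x = -4

16


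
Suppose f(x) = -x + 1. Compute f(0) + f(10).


f(0) = 1
f(10) = -9
Sum = -8

-8


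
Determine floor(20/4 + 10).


20/4 = 5
5 + 10 = 15
floor(15) = 15

15


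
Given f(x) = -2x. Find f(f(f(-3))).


f(-3) = 6
f(6) = -12
f(-12) = 24

24


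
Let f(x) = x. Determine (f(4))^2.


f(4) = 4
(4)^2 = 16

16


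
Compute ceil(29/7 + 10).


29/7 = 4.1429
4.1429 + 10 = 14.1429
ceil(14.1429) = 15

15


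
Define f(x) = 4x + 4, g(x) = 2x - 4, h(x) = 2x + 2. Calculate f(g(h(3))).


52


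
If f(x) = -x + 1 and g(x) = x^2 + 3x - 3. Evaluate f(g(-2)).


g(-2) = -5
f(-5) = 6

6


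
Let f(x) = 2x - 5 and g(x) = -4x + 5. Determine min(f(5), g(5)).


f(5) = 5
g(5) = -15
min = -15

-15


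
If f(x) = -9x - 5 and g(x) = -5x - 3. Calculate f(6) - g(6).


f(6) = -59
g(6) = -33
Difference = -26

-26


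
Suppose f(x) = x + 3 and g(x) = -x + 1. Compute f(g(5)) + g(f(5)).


f(g(5)) = -1
g(f(5)) = -7
Sum = -8

-8


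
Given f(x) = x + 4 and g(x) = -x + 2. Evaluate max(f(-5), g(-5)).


f(-5) = -1
g(-5) = 7
max = 7

7


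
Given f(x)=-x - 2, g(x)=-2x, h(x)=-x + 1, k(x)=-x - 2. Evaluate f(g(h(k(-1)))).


k(-1) = -1
h(-1) = 2
g(2) = -4
f(-4) = 2

2


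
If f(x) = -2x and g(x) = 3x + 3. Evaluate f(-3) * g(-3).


f(-3) = 6
g(-3) = -6
Product = -36

-36


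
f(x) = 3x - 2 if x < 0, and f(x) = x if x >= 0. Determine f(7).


7 satisfies x >= 0
f(7) = 7

7


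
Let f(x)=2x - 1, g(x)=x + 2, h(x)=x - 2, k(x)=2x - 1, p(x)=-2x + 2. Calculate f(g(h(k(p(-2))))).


p(-2) = 6
k(6) = 11
h(11) = 9
g(9) = 11
f(11) = 21

21


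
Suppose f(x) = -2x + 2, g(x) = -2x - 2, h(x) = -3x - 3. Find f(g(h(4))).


-54


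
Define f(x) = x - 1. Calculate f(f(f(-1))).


f(-1) = -2
f(-2) = -3
f(-3) = -4

-4


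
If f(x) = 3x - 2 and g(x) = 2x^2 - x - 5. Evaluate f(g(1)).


g(1) = -4
f(-4) = -14

-14


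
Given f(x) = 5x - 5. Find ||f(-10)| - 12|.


f(-10) = -55
|-55| = 55
|55 - 12| = 43

43


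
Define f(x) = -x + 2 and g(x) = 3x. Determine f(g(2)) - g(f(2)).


f(g(2)) = -4
g(f(2)) = 0
Difference = -4

-4


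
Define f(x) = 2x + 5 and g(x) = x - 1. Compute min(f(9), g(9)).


8


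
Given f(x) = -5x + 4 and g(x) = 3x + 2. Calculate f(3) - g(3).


f(3) = -11
g(3) = 11
Difference = -22

-22


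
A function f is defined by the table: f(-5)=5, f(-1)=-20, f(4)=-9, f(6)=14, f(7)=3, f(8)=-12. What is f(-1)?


Reading from the table at x = -1

-20


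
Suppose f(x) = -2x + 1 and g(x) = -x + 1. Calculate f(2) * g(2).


f(2) = -3
g(2) = -1
Product = 3

3


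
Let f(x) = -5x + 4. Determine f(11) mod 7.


f(11) = -51
-51 mod 7 = 5

5


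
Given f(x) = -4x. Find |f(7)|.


f(7) = -28
|-28| = 28

28


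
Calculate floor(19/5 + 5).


19/5 = 3.8
3.8 + 5 = 8.8
floor(8.8) = 8

8


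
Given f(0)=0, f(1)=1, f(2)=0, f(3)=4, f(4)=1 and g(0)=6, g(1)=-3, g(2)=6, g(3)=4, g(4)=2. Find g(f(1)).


f(1) = 1
g(1) = -3

-3


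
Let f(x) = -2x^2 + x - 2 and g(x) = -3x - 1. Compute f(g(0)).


-5


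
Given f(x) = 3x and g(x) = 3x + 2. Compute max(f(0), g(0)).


f(0) = 0
g(0) = 2
max = 2

2


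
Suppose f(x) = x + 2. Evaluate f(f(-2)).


f(-2) = 0
f(0) = 2

2


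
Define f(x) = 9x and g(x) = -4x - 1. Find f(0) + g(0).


f(0) = 0
g(0) = -1
Sum = -1

-1


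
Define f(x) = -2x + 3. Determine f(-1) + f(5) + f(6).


-11


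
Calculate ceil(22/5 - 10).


-5


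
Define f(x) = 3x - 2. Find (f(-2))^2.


f(-2) = -8
(-8)^2 = 64

64


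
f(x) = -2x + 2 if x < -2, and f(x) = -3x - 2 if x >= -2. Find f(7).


7 satisfies x >= -2
f(7) = -23

-23


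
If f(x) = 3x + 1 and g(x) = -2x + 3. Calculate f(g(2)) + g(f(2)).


f(g(2)) = -2
g(f(2)) = -11
Sum = -13

-13


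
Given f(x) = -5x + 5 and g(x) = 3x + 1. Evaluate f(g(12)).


g(12) = 37
f(37) = -180

-180


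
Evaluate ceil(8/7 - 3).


8/7 = 1.1429
1.1429 - 3 = -1.8571
ceil(-1.8571) = -1

-1


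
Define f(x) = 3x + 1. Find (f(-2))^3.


f(-2) = -5
(-5)^3 = -125

-125


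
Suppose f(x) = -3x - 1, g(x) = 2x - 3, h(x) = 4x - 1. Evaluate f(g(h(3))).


h(3) = 11
g(11) = 19
f(19) = -58

-58


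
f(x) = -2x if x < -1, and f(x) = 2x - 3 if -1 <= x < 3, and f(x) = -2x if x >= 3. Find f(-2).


4


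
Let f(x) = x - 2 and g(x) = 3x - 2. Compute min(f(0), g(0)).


f(0) = -2
g(0) = -2
min = -2

-2


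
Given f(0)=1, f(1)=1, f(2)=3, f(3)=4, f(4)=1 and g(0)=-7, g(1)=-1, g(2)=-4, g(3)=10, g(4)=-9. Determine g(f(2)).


f(2) = 3
g(3) = 10

10


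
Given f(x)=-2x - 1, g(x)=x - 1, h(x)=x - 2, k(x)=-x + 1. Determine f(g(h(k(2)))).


7


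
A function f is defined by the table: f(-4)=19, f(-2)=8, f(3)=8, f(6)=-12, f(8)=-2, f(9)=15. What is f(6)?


-12


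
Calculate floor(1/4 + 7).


1/4 = 0.25
0.25 + 7 = 7.25
floor(7.25) = 7

7


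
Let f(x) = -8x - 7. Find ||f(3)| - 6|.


f(3) = -31
|-31| = 31
|31 - 6| = 25

25


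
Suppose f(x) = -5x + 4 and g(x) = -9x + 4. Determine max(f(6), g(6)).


-26


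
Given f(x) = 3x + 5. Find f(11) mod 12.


f(11) = 38
38 mod 12 = 2

2


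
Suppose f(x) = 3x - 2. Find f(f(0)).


f(0) = -2
f(-2) = -8

-8


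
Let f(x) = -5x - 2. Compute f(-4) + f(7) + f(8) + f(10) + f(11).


f(-4) = 18
f(7) = -37
f(8) = -42
f(10) = -52
f(11) = -57
Sum = -170

-170


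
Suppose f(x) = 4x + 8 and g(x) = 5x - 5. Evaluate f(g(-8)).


g(-8) = -45
f(-45) = -172

-172


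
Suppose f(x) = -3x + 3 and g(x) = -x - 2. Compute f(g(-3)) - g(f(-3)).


f(g(-3)) = 0
g(f(-3)) = -14
Difference = 14

14


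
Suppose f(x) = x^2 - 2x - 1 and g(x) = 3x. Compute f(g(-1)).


g(-1) = -3
f(-3) = 1*(-3)^2 - 2*(-3) - 1 = 14

14


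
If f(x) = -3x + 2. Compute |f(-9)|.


29


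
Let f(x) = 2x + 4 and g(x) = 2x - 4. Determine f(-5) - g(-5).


f(-5) = -6
g(-5) = -14
Difference = 8

8


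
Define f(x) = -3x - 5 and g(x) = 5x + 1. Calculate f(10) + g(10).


f(10) = -35
g(10) = 51
Sum = 16

16


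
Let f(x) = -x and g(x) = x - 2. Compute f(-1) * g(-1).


f(-1) = 1
g(-1) = -3
Product = -3

-3


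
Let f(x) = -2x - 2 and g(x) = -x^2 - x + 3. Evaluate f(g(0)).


g(0) = 3
f(3) = -8

-8


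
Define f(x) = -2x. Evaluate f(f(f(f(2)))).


f(2) = -4
f(-4) = 8
f(8) = -16
f(-16) = 32

32


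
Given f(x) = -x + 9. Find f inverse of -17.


Solve -x + 9 = -17
x = (-17 - 9) / (-1) = 26

26


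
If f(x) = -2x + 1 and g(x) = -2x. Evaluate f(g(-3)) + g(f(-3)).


-25


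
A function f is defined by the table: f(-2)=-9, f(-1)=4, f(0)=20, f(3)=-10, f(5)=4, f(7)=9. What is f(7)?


Reading from the table at x = 7

9


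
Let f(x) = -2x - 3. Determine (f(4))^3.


f(4) = -11
(-11)^3 = -1331

-1331


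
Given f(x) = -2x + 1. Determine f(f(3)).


f(3) = -5
f(-5) = 11

11


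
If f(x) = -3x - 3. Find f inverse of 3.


Solve -3x - 3 = 3
x = (3 + 3) / (-3) = -2

-2


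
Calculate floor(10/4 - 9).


10/4 = 2.5
2.5 - 9 = -6.5
floor(-6.5) = -7

-7


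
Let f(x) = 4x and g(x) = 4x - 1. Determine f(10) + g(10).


f(10) = 40
g(10) = 39
Sum = 79

79


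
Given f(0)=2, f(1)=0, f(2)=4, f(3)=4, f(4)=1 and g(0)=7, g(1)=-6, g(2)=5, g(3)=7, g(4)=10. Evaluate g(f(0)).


f(0) = 2
g(2) = 5

5


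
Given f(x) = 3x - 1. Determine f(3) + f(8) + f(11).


63


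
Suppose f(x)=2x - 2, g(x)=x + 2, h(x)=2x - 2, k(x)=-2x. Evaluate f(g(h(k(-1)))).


k(-1) = 2
h(2) = 2
g(2) = 4
f(4) = 6

6


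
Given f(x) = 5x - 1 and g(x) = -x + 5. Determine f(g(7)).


g(7) = -2
f(-2) = -11

-11


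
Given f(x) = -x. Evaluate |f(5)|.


f(5) = -5
|-5| = 5

5


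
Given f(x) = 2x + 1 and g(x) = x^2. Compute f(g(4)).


33


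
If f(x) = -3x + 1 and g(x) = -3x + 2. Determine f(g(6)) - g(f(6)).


f(g(6)) = 49
g(f(6)) = 53
Difference = -4

-4


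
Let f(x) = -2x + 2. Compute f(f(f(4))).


f(4) = -6
f(-6) = 14
f(14) = -26

-26


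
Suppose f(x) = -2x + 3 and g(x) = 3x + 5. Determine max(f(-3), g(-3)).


f(-3) = 9
g(-3) = -4
max = 9

9


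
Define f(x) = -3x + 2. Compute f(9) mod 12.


11


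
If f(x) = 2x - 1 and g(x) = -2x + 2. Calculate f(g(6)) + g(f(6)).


f(g(6)) = -21
g(f(6)) = -20
Sum = -41

-41


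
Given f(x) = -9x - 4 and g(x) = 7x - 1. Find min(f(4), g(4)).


f(4) = -40
g(4) = 27
min = -40

-40


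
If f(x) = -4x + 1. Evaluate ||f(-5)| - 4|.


f(-5) = 21
|21| = 21
|21 - 4| = 17

17


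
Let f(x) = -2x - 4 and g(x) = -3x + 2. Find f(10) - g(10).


f(10) = -24
g(10) = -28
Difference = 4

4


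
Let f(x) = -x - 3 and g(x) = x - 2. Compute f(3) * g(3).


-6


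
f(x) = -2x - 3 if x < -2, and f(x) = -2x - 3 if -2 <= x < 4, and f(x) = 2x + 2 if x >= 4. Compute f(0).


0 satisfies -2 <= x < 4
f(0) = -3

-3


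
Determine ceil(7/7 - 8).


7/7 = 1
1 - 8 = -7
ceil(-7) = -7

-7


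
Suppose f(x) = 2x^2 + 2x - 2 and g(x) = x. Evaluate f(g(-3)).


g(-3) = -3
f(-3) = 2*(-3)^2 + 2*(-3) - 2 = 10

10


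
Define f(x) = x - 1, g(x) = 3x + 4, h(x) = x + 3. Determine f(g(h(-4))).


h(-4) = -1
g(-1) = 1
f(1) = 0

0


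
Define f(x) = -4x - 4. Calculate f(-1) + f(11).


f(-1) = 0
f(11) = -48
Sum = -48

-48


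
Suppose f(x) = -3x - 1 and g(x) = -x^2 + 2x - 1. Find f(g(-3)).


g(-3) = -16
f(-16) = 47

47


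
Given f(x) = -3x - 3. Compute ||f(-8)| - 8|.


13


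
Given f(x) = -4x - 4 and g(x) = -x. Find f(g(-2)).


-12


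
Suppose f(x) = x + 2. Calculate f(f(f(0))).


f(0) = 2
f(2) = 4
f(4) = 6

6


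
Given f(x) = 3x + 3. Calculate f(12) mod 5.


f(12) = 39
39 mod 5 = 4

4


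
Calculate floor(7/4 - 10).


7/4 = 1.75
1.75 - 10 = -8.25
floor(-8.25) = -9

-9


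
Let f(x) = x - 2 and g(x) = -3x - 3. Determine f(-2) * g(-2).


-12


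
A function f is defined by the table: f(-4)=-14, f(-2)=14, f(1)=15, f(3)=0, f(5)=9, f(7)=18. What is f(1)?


Reading from the table at x = 1

15


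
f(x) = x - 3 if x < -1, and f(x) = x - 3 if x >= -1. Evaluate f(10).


10 satisfies x >= -1
f(10) = 7

7


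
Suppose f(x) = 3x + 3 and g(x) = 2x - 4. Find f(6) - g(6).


f(6) = 21
g(6) = 8
Difference = 13

13


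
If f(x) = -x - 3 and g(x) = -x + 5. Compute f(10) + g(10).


f(10) = -13
g(10) = -5
Sum = -18

-18


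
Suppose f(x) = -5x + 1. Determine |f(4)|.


19


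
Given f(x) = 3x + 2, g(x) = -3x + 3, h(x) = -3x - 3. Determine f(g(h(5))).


h(5) = -18
g(-18) = 57
f(57) = 173

173


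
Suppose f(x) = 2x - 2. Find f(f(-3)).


f(-3) = -8
f(-8) = -18

-18


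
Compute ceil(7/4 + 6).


8


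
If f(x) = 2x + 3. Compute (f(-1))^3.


f(-1) = 1
(1)^3 = 1

1


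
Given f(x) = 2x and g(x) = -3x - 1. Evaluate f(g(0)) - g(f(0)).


f(g(0)) = -2
g(f(0)) = -1
Difference = -1

-1


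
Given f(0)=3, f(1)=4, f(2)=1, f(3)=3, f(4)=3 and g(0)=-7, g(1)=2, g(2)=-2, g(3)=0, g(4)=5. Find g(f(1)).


f(1) = 4
g(4) = 5

5


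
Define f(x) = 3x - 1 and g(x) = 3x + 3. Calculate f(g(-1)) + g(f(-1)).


f(g(-1)) = -1
g(f(-1)) = -9
Sum = -10

-10


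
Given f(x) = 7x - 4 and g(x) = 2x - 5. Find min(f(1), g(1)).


-3


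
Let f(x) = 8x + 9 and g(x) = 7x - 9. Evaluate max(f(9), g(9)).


81


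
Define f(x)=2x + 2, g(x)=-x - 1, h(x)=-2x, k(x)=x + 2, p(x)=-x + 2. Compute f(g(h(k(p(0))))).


16


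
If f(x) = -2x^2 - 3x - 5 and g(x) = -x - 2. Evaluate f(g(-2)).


g(-2) = 0
f(0) = (-2)*(0)^2 - 3*(0) - 5 = -5

-5


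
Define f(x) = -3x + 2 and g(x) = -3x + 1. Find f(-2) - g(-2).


1


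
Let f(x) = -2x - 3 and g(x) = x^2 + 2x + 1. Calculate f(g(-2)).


g(-2) = 1
f(1) = -5

-5


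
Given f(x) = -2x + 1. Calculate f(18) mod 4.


f(18) = -35
-35 mod 4 = 1

1


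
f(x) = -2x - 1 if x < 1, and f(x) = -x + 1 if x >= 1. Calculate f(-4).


7


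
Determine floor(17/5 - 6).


-3


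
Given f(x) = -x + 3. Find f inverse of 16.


Solve -x + 3 = 16
x = (16 - 3) / (-1) = -13

-13


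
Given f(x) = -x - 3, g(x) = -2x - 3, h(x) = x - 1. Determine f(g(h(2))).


h(2) = 1
g(1) = -5
f(-5) = 2

2


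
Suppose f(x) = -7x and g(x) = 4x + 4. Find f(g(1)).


g(1) = 8
f(8) = -56

-56


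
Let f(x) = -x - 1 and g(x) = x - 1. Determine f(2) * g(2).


f(2) = -3
g(2) = 1
Product = -3

-3


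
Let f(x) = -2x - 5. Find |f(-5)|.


f(-5) = 5
|5| = 5

5


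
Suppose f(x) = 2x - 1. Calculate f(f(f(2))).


f(2) = 3
f(3) = 5
f(5) = 9

9


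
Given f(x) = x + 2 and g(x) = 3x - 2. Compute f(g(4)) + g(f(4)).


f(g(4)) = 12
g(f(4)) = 16
Sum = 28

28


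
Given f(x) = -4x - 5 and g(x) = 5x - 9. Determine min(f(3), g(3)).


f(3) = -17
g(3) = 6
min = -17

-17


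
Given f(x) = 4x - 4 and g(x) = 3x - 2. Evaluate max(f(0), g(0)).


f(0) = -4
g(0) = -2
max = -2

-2


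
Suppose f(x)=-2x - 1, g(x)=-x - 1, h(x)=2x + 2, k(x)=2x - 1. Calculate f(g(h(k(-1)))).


k(-1) = -3
h(-3) = -4
g(-4) = 3
f(3) = -7

-7


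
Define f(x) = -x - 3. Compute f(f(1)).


f(1) = -4
f(-4) = 1

1


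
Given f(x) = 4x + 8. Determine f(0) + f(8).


f(0) = 8
f(8) = 40
Sum = 48

48


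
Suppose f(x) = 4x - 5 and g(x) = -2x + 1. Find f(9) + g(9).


14


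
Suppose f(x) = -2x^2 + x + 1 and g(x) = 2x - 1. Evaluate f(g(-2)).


g(-2) = -5
f(-5) = (-2)*(-5)^2 + 1*(-5) + 1 = -54

-54


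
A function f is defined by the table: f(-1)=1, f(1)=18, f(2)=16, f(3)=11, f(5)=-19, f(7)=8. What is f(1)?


18


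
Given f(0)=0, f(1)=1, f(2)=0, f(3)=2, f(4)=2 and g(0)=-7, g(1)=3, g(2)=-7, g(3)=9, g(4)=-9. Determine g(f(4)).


f(4) = 2
g(2) = -7

-7


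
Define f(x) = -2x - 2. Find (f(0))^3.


f(0) = -2
(-2)^3 = -8

-8


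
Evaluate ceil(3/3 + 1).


3/3 = 1
1 + 1 = 2
ceil(2) = 2

2


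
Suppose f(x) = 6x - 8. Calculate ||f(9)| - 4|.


f(9) = 46
|46| = 46
|46 - 4| = 42

42


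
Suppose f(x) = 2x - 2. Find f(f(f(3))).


f(3) = 4
f(4) = 6
f(6) = 10

10


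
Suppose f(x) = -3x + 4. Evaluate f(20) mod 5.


f(20) = -56
-56 mod 5 = 4

4


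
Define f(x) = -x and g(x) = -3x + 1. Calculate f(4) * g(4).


f(4) = -4
g(4) = -11
Product = 44

44


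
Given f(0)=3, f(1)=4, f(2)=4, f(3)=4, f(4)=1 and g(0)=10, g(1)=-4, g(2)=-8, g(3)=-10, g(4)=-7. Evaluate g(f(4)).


-4


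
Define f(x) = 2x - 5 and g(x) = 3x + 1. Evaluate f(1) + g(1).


1


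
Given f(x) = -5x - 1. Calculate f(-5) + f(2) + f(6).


-18


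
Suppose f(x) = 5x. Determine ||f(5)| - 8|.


f(5) = 25
|25| = 25
|25 - 8| = 17

17


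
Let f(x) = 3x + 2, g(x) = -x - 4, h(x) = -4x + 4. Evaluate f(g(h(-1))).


h(-1) = 8
g(8) = -12
f(-12) = -34

-34


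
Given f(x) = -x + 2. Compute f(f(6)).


f(6) = -4
f(-4) = 6

6


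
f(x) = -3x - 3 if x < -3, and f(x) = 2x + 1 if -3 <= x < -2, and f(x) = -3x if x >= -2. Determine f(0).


0 satisfies x >= -2
f(0) = 0

0


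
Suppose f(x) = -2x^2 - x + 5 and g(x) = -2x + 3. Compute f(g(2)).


g(2) = -1
f(-1) = (-2)*(-1)^2 - 1*(-1) + 5 = 4

4


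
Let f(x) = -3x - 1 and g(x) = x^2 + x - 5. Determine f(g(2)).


g(2) = 1
f(1) = -4

-4


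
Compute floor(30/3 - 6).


30/3 = 10
10 - 6 = 4
floor(4) = 4

4


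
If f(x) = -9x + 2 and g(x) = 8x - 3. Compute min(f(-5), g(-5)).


-43


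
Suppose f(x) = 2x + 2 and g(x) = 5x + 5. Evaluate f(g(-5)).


g(-5) = -20
f(-20) = -38

-38


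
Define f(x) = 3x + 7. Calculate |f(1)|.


f(1) = 10
|10| = 10

10


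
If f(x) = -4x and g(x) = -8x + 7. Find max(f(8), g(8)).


-32


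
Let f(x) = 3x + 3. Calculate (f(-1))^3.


f(-1) = 0
(0)^3 = 0

0


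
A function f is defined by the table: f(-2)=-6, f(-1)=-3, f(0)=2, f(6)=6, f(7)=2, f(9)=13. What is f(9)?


Reading from the table at x = 9

13


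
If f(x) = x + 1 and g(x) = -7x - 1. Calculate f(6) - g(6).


f(6) = 7
g(6) = -43
Difference = 50

50


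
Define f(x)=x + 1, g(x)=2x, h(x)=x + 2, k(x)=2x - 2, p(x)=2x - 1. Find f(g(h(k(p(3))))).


p(3) = 5
k(5) = 8
h(8) = 10
g(10) = 20
f(20) = 21

21


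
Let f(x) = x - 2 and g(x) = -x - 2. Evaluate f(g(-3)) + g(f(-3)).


f(g(-3)) = -1
g(f(-3)) = 3
Sum = 2

2


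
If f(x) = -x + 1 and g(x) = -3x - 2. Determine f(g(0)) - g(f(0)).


f(g(0)) = 3
g(f(0)) = -5
Difference = 8

8


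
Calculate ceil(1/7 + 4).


1/7 = 0.1429
0.1429 + 4 = 4.1429
ceil(4.1429) = 5

5


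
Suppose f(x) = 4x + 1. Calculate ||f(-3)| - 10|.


f(-3) = -11
|-11| = 11
|11 - 10| = 1

1


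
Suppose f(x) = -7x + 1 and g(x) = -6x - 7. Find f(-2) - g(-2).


f(-2) = 15
g(-2) = 5
Difference = 10

10


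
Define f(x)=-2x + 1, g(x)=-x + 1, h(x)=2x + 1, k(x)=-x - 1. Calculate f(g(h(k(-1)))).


k(-1) = 0
h(0) = 1
g(1) = 0
f(0) = 1

1


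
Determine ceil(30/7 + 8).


30/7 = 4.2857
4.2857 + 8 = 12.2857
ceil(12.2857) = 13

13


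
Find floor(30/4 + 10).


30/4 = 7.5
7.5 + 10 = 17.5
floor(17.5) = 17

17


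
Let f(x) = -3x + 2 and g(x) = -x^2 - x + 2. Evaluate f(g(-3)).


g(-3) = -4
f(-4) = 14

14


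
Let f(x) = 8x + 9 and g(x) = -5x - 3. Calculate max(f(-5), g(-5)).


f(-5) = -31
g(-5) = 22
max = 22

22


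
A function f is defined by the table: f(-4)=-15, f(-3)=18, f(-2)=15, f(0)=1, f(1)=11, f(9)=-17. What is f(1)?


Reading from the table at x = 1

11


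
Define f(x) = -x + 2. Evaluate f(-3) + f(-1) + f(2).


f(-3) = 5
f(-1) = 3
f(2) = 0
Sum = 8

8


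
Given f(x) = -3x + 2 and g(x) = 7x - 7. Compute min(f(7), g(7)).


f(7) = -19
g(7) = 42
min = -19

-19


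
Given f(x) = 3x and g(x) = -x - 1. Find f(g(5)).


g(5) = -6
f(-6) = -18

-18


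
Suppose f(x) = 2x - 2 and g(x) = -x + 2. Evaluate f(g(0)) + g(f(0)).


f(g(0)) = 2
g(f(0)) = 4
Sum = 6

6


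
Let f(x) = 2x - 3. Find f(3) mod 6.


f(3) = 3
3 mod 6 = 3

3


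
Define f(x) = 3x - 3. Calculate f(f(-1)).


f(-1) = -6
f(-6) = -21

-21


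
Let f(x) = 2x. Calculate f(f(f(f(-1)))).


f(-1) = -2
f(-2) = -4
f(-4) = -8
f(-8) = -16

-16


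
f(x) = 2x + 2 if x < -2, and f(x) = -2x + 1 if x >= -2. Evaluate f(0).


1


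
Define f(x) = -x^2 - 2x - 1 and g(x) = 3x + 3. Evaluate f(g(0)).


g(0) = 3
f(3) = (-1)*(3)^2 - 2*(3) - 1 = -16

-16


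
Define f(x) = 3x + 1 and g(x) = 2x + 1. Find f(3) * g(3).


70


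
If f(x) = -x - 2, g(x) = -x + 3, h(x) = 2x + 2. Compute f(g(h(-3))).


-9


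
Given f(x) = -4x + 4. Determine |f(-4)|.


f(-4) = 20
|20| = 20

20


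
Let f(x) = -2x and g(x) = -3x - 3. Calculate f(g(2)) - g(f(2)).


f(g(2)) = 18
g(f(2)) = 9
Difference = 9

9


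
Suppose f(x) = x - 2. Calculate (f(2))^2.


f(2) = 0
(0)^2 = 0

0


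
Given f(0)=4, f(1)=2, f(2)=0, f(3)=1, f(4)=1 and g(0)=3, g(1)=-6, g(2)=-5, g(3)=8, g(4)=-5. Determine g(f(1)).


f(1) = 2
g(2) = -5

-5


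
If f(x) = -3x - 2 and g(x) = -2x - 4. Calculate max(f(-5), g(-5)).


f(-5) = 13
g(-5) = 6
max = 13

13


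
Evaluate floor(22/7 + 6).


22/7 = 3.1429
3.1429 + 6 = 9.1429
floor(9.1429) = 9

9


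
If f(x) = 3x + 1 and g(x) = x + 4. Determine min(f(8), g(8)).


f(8) = 25
g(8) = 12
min = 12

12


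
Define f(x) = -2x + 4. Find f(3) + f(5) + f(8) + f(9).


-34


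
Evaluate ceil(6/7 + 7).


6/7 = 0.8571
0.8571 + 7 = 7.8571
ceil(7.8571) = 8

8


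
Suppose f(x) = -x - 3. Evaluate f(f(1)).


1


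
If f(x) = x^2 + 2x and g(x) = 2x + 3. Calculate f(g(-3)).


g(-3) = -3
f(-3) = 1*(-3)^2 + 2*(-3) = 3

3


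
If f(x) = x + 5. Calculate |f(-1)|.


f(-1) = 4
|4| = 4

4


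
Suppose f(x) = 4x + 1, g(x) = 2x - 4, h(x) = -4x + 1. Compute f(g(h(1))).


h(1) = -3
g(-3) = -10
f(-10) = -39

-39


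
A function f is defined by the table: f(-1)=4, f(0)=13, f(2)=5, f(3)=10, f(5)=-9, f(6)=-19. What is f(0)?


Reading from the table at x = 0

13


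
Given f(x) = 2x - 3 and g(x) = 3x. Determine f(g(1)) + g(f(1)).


0


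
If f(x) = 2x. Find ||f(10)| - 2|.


f(10) = 20
|20| = 20
|20 - 2| = 18

18


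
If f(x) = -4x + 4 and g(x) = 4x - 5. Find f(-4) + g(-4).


f(-4) = 20
g(-4) = -21
Sum = -1

-1


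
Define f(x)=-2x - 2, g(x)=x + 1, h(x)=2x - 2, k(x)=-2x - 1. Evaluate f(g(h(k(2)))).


k(2) = -5
h(-5) = -12
g(-12) = -11
f(-11) = 20

20


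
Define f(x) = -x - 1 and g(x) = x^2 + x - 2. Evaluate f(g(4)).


-19


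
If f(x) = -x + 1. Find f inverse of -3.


Solve -x + 1 = -3
x = (-3 - 1) / (-1) = 4

4


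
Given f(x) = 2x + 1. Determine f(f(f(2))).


f(2) = 5
f(5) = 11
f(11) = 23

23


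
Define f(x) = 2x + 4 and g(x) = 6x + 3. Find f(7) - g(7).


-27


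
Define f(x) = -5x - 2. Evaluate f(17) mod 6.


f(17) = -87
-87 mod 6 = 3

3


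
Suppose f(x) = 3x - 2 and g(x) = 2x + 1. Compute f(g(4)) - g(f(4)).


f(g(4)) = 25
g(f(4)) = 21
Difference = 4

4


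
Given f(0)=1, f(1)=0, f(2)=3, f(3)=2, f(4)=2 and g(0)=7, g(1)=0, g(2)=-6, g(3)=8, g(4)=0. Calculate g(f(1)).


f(1) = 0
g(0) = 7

7


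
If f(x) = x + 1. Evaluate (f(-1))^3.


f(-1) = 0
(0)^3 = 0

0


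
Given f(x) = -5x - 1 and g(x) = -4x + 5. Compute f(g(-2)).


g(-2) = 13
f(13) = -66

-66


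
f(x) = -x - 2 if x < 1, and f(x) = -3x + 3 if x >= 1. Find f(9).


9 satisfies x >= 1
f(9) = -24

-24


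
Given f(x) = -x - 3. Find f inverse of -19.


Solve -x - 3 = -19
x = (-19 + 3) / (-1) = 16

16


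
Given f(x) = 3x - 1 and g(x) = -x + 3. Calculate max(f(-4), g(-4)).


f(-4) = -13
g(-4) = 7
max = 7

7


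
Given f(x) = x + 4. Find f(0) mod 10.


4


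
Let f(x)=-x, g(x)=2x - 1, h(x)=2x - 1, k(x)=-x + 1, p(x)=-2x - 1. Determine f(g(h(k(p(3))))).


p(3) = -7
k(-7) = 8
h(8) = 15
g(15) = 29
f(29) = -29

-29


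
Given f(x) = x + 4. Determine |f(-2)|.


f(-2) = 2
|2| = 2

2


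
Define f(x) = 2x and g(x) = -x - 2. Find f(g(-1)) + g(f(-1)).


f(g(-1)) = -2
g(f(-1)) = 0
Sum = -2

-2


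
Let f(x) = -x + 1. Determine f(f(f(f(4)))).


f(4) = -3
f(-3) = 4
f(4) = -3
f(-3) = 4

4


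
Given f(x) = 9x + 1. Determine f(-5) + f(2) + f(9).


f(-5) = -44
f(2) = 19
f(9) = 82
Sum = 57

57


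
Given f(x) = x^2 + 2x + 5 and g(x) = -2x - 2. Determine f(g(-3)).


29


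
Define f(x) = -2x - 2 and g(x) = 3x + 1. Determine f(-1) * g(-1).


f(-1) = 0
g(-1) = -2
Product = 0

0


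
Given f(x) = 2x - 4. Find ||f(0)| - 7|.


f(0) = -4
|-4| = 4
|4 - 7| = 3

3


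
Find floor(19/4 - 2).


19/4 = 4.75
4.75 - 2 = 2.75
floor(2.75) = 2

2


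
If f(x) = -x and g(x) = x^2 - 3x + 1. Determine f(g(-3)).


g(-3) = 19
f(19) = -19

-19


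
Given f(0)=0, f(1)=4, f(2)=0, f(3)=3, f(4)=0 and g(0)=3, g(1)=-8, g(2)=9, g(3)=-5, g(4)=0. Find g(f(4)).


f(4) = 0
g(0) = 3

3


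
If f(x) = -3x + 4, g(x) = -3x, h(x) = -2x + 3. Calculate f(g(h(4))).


-41


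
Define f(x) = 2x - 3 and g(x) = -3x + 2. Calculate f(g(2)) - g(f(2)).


f(g(2)) = -11
g(f(2)) = -1
Difference = -10

-10


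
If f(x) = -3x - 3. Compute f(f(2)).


f(2) = -9
f(-9) = 24

24


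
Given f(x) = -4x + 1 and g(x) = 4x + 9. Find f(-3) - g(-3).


16


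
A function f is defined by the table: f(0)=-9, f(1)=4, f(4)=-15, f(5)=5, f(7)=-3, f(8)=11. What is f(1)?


4


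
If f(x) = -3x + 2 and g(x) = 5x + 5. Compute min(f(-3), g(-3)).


f(-3) = 11
g(-3) = -10
min = -10

-10


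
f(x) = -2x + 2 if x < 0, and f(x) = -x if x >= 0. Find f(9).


9 satisfies x >= 0
f(9) = -9

-9


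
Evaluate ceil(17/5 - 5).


17/5 = 3.4
3.4 - 5 = -1.6
ceil(-1.6) = -1

-1


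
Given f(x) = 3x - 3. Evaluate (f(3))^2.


36


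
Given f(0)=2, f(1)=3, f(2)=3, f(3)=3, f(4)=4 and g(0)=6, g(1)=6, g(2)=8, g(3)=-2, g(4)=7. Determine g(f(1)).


f(1) = 3
g(3) = -2

-2


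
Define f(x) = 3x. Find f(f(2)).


f(2) = 6
f(6) = 18

18


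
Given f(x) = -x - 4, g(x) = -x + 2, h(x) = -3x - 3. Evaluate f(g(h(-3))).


0


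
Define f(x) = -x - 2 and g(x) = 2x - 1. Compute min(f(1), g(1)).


f(1) = -3
g(1) = 1
min = -3

-3


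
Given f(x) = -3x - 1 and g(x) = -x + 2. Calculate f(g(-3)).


g(-3) = 5
f(5) = -16

-16


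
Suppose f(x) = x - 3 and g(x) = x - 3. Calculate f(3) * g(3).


f(3) = 0
g(3) = 0
Product = 0

0


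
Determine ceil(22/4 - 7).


22/4 = 5.5
5.5 - 7 = -1.5
ceil(-1.5) = -1

-1


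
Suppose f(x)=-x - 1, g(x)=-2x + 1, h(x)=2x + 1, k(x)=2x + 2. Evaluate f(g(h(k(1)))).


k(1) = 4
h(4) = 9
g(9) = -17
f(-17) = 16

16


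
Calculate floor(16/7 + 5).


7


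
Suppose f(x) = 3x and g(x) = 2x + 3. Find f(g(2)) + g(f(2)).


36


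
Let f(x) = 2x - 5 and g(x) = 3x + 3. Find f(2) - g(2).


f(2) = -1
g(2) = 9
Difference = -10

-10


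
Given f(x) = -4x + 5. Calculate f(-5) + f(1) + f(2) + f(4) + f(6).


f(-5) = 25
f(1) = 1
f(2) = -3
f(4) = -11
f(6) = -19
Sum = -7

-7


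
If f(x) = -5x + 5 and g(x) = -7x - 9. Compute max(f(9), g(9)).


f(9) = -40
g(9) = -72
max = -40

-40
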